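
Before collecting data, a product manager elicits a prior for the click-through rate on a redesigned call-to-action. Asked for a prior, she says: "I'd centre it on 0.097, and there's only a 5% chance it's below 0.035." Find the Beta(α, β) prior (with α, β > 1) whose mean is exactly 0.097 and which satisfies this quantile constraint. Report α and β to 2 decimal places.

With mean 0.097 fixed, write α = 0.097s, β = 0.903s where s = α+β.
Need P(θ < 0.035) = 0.05 under Beta(0.097s, 0.903s). Normal approximation: (q−m)/√(m(1−m)/s) ≈ z_{0.05} = -1.64, so s ≈ 0.097·0.903·(-1.64)²/(0.035−0.097)² = 61.6.
At s = 61.6: P(θ<0.035) ≈ 0.020. Adjusting to match 0.05 gives s ≈ 41.82.
So α = 0.097·41.82 ≈ 4.06, β = 0.903·41.82 ≈ 37.76.

α ≈ 4.06, β ≈ 37.76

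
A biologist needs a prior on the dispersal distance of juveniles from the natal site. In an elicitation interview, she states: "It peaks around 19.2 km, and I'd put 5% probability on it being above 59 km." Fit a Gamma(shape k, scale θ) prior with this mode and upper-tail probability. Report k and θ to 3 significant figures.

Gamma(k,θ) with k>1 has mode (k−1)θ, so θ = 19.2/(k−1).
Need P(X < 59) = 0.95 with θ tied to k this way. Start at k = 2, θ = 19.2: P(X<59) ≈ 0.811.
Too low — raise k to concentrate. Iterating converges to k ≈ 3.09.
Then θ = 19.2/(3.09−1) ≈ 9.17.

k ≈ 3.09, θ ≈ 9.17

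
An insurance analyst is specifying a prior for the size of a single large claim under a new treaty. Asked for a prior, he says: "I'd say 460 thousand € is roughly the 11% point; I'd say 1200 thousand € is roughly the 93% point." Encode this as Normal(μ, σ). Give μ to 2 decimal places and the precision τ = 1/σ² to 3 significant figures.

For Normal(μ,σ), the p-quantile is μ + z_p·σ. Here z_{0.11} = -1.227, z_{0.93} = 1.476.
So 460 = μ − 1.227σ and 1200 = μ + 1.476σ.
Subtracting: σ = (1200 − 460)/(1.476 − (-1.227)) = 273.84.
Then μ = 460 − (-1.227)·273.84 = 795.87.
Precision τ = 1/σ² = 1/273.8² = 1.33e-05.

μ = 795.87, τ = 1.33e-05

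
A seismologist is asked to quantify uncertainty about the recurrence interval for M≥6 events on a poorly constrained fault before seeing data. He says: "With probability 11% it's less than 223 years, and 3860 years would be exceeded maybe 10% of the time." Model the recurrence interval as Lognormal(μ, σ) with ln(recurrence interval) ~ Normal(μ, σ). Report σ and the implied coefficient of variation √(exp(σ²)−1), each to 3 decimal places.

If T ~ Lognormal(μ,σ) then ln T ~ Normal(μ,σ), so the p-quantile of ln T is μ + z_p·σ.
ln(223) = 5.407 and ln(3860) = 8.258; z_{0.11} = -1.227, z_{0.9} = 1.282.
σ = (8.258 − 5.407)/(1.282 − (-1.227)) = 1.137.
μ = 5.407 − (-1.227)·1.137 = 6.802.
CV = √(exp(σ²)−1) = √(exp(1.2924)−1) = 1.625.

σ ≈ 1.137, CV ≈ 1.625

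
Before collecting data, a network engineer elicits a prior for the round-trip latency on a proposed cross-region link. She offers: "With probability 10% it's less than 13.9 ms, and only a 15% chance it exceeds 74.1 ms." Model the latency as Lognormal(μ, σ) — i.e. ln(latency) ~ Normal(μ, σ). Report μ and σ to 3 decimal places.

If T ~ Lognormal(μ,σ) then ln T ~ Normal(μ,σ), so the p-quantile of ln T is μ + z_p·σ.
ln(13.9) = 2.632 and ln(74.1) = 4.305; z_{0.1} = -1.282, z_{0.85} = 1.036.
σ = (4.305 − 2.632)/(1.036 − (-1.282)) = 0.722.
μ = 2.632 − (-1.282)·0.722 = 3.557.

μ ≈ 3.557, σ ≈ 0.722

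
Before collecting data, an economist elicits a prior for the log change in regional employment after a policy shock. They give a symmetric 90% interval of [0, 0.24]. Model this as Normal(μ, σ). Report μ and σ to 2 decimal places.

A symmetric 90% interval runs μ ± z·σ with z = 1.645.
Half-width = 0.12, so σ = 0.12/1.645 = 0.07.
μ is the interval midpoint, 0.12.

μ = 0.12, σ = 0.07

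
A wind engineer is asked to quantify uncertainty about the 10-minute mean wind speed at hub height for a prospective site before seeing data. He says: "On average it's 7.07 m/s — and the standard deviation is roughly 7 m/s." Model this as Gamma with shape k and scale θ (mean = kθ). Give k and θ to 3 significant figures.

k ≈ 1.02, θ ≈ 6.93

For Gamma(k, scale θ): mean = kθ, variance = kθ², so CV = 1/√k.
CV = SD/mean = 7/7.07 = 0.9901, hence k = 1/CV² = 1.02.
Then θ = mean/k = 7.07/1.02 = 6.93.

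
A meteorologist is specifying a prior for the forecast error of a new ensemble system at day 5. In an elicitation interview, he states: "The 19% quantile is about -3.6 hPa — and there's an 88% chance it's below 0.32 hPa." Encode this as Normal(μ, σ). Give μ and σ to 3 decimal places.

μ = -1.924, σ = 1.910

The p-quantile of Normal(μ,σ) is μ + z_p·σ, with z_{0.19} = -0.8779 and z_{0.88} = 1.175.
Eliminate σ: μ = (z₂·x₁ − z₁·x₂)/(z₂ − z₁) = (1.175·-3.6 − (-0.8779)·0.32)/2.053 = -1.924.
Then σ = (x₂ − x₁)/(z₂ − z₁) = (0.32 − -3.6)/2.053 = 1.910.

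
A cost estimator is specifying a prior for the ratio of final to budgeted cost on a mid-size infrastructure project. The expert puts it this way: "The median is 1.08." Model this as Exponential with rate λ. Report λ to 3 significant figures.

Exponential median = ln 2 / λ, so λ = ln 2 / 1.08 = 0.642.

λ ≈ 0.642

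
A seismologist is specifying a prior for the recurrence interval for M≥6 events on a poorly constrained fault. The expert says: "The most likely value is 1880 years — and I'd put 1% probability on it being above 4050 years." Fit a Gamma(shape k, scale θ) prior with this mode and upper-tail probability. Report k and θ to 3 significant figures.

k ≈ 9.22, θ ≈ 229

Gamma(k,θ) with k>1 has mode (k−1)θ, so θ = 1880/(k−1).
Need P(X < 4050) = 0.99 with θ tied to k this way. Start at k = 2, θ = 1880: P(X<4050) ≈ 0.634.
Too low — raise k to concentrate. Iterating converges to k ≈ 9.22.
Then θ = 1880/(9.22−1) ≈ 229.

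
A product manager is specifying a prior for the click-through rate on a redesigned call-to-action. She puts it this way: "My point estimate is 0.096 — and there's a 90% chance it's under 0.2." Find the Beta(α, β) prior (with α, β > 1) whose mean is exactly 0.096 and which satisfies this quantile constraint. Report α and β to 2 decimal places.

With mean 0.096 fixed, write α = 0.096s, β = 0.904s where s = α+β.
Need P(θ < 0.2) = 0.9 under Beta(0.096s, 0.904s). Normal approximation: (q−m)/√(m(1−m)/s) ≈ z_{0.9} = 1.28, so s ≈ 0.096·0.904·(1.28)²/(0.2−0.096)² = 13.2.
At s = 13.2: P(θ<0.2) ≈ 0.894. Adjusting to match 0.9 gives s ≈ 14.27.
So α = 0.096·14.27 ≈ 1.37, β = 0.904·14.27 ≈ 12.90.

α ≈ 1.37, β ≈ 12.90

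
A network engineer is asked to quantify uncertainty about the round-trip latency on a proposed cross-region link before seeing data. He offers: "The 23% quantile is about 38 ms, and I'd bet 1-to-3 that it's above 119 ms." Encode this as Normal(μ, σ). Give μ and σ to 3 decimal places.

μ = 80.344, σ = 57.311

The p-quantile of Normal(μ,σ) is μ + z_p·σ, with z_{0.23} = -0.7388 and z_{0.75} = 0.6745.
Eliminate σ: μ = (z₂·x₁ − z₁·x₂)/(z₂ − z₁) = (0.6745·38 − (-0.7388)·119)/1.413 = 80.344.
Then σ = (x₂ − x₁)/(z₂ − z₁) = (119 − 38)/1.413 = 57.311.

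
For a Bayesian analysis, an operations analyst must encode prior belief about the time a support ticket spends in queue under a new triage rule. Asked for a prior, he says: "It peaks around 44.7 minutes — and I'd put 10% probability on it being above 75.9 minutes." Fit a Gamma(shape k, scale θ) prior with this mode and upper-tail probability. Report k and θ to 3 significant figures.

Gamma(k,θ) with k>1 has mode (k−1)θ, so θ = 44.7/(k−1).
Need P(X < 75.9) = 0.9 with θ tied to k this way. Start at k = 2, θ = 44.7: P(X<75.9) ≈ 0.506.
Too low — raise k to concentrate. Iterating converges to k ≈ 7.75.
Then θ = 44.7/(7.75−1) ≈ 6.62.

k ≈ 7.75, θ ≈ 6.62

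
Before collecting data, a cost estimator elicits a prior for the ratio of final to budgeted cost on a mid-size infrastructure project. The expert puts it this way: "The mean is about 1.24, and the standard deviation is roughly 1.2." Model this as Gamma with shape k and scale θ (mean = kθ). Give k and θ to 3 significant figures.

For Gamma(k, scale θ): mean = kθ, variance = kθ², so CV = 1/√k.
CV = SD/mean = 1.2/1.24 = 0.9677, hence k = 1/CV² = 1.07.
Then θ = mean/k = 1.24/1.07 = 1.16.

k ≈ 1.07, θ ≈ 1.16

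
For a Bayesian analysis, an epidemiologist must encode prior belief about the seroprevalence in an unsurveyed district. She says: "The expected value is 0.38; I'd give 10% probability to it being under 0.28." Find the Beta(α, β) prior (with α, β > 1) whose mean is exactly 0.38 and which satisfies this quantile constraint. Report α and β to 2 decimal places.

α ≈ 14.14, β ≈ 23.06

With mean 0.38 fixed, write α = 0.38s, β = 0.62s where s = α+β.
Need P(θ < 0.28) = 0.1 under Beta(0.38s, 0.62s). Normal approximation: (q−m)/√(m(1−m)/s) ≈ z_{0.1} = -1.28, so s ≈ 0.38·0.62·(-1.28)²/(0.28−0.38)² = 38.7.
At s = 38.7: P(θ<0.28) ≈ 0.095. Adjusting to match 0.1 gives s ≈ 37.20.
So α = 0.38·37.20 ≈ 14.14, β = 0.62·37.20 ≈ 23.06.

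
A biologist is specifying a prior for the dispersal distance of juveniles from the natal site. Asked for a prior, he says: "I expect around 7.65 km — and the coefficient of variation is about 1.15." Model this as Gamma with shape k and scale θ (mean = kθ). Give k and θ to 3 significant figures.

For Gamma(k, scale θ): mean = kθ, variance = kθ², so CV = 1/√k.
CV = 1.15, hence k = 1/CV² = 0.756.
Then θ = mean/k = 7.65/0.756 = 10.1.

k ≈ 0.756, θ ≈ 10.1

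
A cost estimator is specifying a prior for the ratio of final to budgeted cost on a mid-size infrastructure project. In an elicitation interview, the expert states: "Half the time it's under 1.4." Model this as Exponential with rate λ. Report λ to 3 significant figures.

λ ≈ 0.495

Exponential median = ln 2 / λ, so λ = ln 2 / 1.4 = 0.495.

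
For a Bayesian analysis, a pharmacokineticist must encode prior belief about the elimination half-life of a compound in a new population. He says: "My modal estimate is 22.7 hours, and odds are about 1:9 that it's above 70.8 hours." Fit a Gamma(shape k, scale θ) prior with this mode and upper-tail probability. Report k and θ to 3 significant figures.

k ≈ 2.46, θ ≈ 15.5

Gamma(k,θ) with k>1 has mode (k−1)θ, so θ = 22.7/(k−1).
Need P(X < 70.8) = 0.9 with θ tied to k this way. Start at k = 2, θ = 22.7: P(X<70.8) ≈ 0.818.
Too low — raise k to concentrate. Iterating converges to k ≈ 2.46.
Then θ = 22.7/(2.46−1) ≈ 15.5.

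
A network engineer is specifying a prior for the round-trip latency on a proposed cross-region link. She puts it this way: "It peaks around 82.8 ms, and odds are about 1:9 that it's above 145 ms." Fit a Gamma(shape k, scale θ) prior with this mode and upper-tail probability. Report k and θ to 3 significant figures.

k ≈ 7.05, θ ≈ 13.7

Gamma(k,θ) with k>1 has mode (k−1)θ, so θ = 82.8/(k−1).
Need P(X < 145) = 0.9 with θ tied to k this way. Start at k = 2, θ = 82.8: P(X<145) ≈ 0.522.
Too low — raise k to concentrate. Iterating converges to k ≈ 7.05.
Then θ = 82.8/(7.05−1) ≈ 13.7.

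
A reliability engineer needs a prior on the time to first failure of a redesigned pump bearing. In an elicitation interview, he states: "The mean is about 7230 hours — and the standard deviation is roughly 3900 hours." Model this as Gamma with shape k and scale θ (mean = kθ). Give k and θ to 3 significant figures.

For Gamma(k, scale θ): mean = kθ, variance = kθ², so CV = 1/√k.
CV = SD/mean = 3900/7230 = 0.5394, hence k = 1/CV² = 3.44.
Then θ = mean/k = 7230/3.44 = 2100.

k ≈ 3.44, θ ≈ 2100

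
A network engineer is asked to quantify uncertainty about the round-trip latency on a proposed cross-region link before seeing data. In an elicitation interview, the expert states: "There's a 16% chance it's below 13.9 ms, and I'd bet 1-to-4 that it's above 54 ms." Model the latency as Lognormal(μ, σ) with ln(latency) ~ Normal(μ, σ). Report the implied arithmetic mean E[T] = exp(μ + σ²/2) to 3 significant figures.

E[T] ≈ 38.1 ms

If T ~ Lognormal(μ,σ) then ln T ~ Normal(μ,σ), so the p-quantile of ln T is μ + z_p·σ.
ln(13.9) = 2.632 and ln(54) = 3.989; z_{0.16} = -0.9945, z_{0.8} = 0.8416.
σ = (3.989 − 2.632)/(0.8416 − (-0.9945)) = 0.739.
μ = 2.632 − (-0.9945)·0.739 = 3.367.
E[T] = exp(μ + σ²/2) = exp(3.367 + 0.2732) = 38.1 ms.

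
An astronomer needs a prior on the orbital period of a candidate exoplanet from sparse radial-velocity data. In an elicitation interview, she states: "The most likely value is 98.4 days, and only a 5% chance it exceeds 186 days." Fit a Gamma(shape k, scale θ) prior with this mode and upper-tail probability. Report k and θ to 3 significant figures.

k ≈ 7.86, θ ≈ 14.3

Gamma(k,θ) with k>1 has mode (k−1)θ, so θ = 98.4/(k−1).
Need P(X < 186) = 0.95 with θ tied to k this way. Start at k = 2, θ = 98.4: P(X<186) ≈ 0.563.
Too low — raise k to concentrate. Iterating converges to k ≈ 7.86.
Then θ = 98.4/(7.86−1) ≈ 14.3.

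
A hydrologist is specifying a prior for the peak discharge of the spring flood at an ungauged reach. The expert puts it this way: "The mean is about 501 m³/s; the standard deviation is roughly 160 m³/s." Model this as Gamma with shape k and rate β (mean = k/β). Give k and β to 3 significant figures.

k ≈ 9.8, β ≈ 0.0196

For Gamma(k, rate β): mean = k/β, variance = k/β², so CV = 1/√k.
CV = SD/mean = 160/501 = 0.3194, hence k = 1/CV² = 9.8.
Then β = k/mean = 9.8/501 = 0.0196.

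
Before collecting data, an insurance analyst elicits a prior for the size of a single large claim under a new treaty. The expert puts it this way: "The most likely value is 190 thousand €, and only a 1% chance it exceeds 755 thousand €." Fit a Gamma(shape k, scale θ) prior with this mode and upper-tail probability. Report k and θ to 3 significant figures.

Gamma(k,θ) with k>1 has mode (k−1)θ, so θ = 190/(k−1).
Need P(X < 755) = 0.99 with θ tied to k this way. Start at k = 2, θ = 190: P(X<755) ≈ 0.906.
Too low — raise k to concentrate. Iterating converges to k ≈ 3.2.
Then θ = 190/(3.2−1) ≈ 86.4.

k ≈ 3.2, θ ≈ 86.4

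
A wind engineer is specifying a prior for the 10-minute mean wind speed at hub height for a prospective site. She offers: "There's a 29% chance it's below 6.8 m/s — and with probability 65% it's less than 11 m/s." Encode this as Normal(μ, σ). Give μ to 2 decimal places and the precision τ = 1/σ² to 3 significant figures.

μ = 9.28, τ = 0.05

For Normal(μ,σ), the p-quantile is μ + z_p·σ. Here z_{0.29} = -0.5534, z_{0.65} = 0.3853.
So 6.8 = μ − 0.5534σ and 11 = μ + 0.3853σ.
Subtracting: σ = (11 − 6.8)/(0.3853 − (-0.5534)) = 4.47.
Then μ = 6.8 − (-0.5534)·4.47 = 9.28.
Precision τ = 1/σ² = 1/4.474² = 0.05.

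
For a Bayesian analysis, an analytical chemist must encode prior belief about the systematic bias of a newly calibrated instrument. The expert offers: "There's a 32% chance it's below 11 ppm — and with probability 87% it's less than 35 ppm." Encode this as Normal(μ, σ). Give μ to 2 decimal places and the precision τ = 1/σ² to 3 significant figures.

μ = 18.04, τ = 0.00441

The p-quantile of Normal(μ,σ) is μ + z_p·σ, with z_{0.32} = -0.4677 and z_{0.87} = 1.126.
Eliminate σ: μ = (z₂·x₁ − z₁·x₂)/(z₂ − z₁) = (1.126·11 − (-0.4677)·35)/1.594 = 18.04.
Then σ = (x₂ − x₁)/(z₂ − z₁) = (35 − 11)/1.594 = 15.06.
Precision τ = 1/σ² = 1/15.06² = 0.00441.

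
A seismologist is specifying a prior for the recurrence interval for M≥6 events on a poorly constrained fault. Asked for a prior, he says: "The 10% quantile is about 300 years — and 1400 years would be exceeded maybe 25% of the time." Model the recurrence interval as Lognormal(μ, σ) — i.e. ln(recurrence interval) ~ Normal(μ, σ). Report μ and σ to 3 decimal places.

μ ≈ 6.713, σ ≈ 0.788

If T ~ Lognormal(μ,σ) then ln T ~ Normal(μ,σ), so the p-quantile of ln T is μ + z_p·σ.
ln(300) = 5.704 and ln(1400) = 7.244; z_{0.1} = -1.282, z_{0.75} = 0.6745.
σ = (7.244 − 5.704)/(0.6745 − (-1.282)) = 0.788.
μ = 5.704 − (-1.282)·0.788 = 6.713.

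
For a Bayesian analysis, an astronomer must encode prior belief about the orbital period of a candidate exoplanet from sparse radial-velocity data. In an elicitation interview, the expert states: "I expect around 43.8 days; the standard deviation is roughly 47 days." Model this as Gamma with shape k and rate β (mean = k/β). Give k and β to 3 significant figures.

k ≈ 0.868, β ≈ 0.0198

For Gamma(k, rate β): mean = k/β, variance = k/β², so CV = 1/√k.
CV = SD/mean = 47/43.8 = 1.073, hence k = 1/CV² = 0.868.
Then β = k/mean = 0.868/43.8 = 0.0198.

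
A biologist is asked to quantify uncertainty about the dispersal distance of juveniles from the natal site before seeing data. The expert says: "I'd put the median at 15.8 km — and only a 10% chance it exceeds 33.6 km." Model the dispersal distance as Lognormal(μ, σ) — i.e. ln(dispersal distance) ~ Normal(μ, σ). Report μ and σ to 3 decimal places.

If T ~ Lognormal(μ,σ) then ln T ~ Normal(μ,σ), so the p-quantile of ln T is μ + z_p·σ.
ln(15.8) = 2.76 and ln(33.6) = 3.515; z_{0.5} = 0, z_{0.9} = 1.282.
σ = (3.515 − 2.76)/(1.282 − (0)) = 0.589.
μ = 2.76 − (0)·0.589 = 2.760.

μ ≈ 2.760, σ ≈ 0.589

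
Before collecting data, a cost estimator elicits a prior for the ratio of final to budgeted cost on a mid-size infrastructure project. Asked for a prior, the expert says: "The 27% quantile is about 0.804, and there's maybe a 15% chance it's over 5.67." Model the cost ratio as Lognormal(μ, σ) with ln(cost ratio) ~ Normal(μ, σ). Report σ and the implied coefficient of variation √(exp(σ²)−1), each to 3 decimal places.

If T ~ Lognormal(μ,σ) then ln T ~ Normal(μ,σ), so the p-quantile of ln T is μ + z_p·σ.
ln(0.804) = -0.2182 and ln(5.67) = 1.735; z_{0.27} = -0.6128, z_{0.85} = 1.036.
σ = (1.735 − -0.2182)/(1.036 − (-0.6128)) = 1.184.
μ = -0.2182 − (-0.6128)·1.184 = 0.508.
CV = √(exp(σ²)−1) = √(exp(1.4028)−1) = 1.751.

σ ≈ 1.184, CV ≈ 1.751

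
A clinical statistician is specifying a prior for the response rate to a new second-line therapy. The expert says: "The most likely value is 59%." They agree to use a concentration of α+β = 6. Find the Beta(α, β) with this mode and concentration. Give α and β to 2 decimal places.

α = 3.36, β = 2.64

For α,β > 1 the Beta mode is (α−1)/(α+β−2). With α+β = 6, the mode is (α−1)/4.
Set (α−1)/4 = 0.59 → α = 1 + 0.59·4 = 3.36.
β = 6 − α = 2.64.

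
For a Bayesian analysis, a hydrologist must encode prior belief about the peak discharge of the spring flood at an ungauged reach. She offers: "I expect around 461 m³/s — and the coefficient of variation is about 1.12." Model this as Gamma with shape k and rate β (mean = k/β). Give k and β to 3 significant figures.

For Gamma(k, rate β): mean = k/β, variance = k/β², so CV = 1/√k.
CV = 1.12, hence k = 1/CV² = 0.797.
Then β = k/mean = 0.797/461 = 0.00173.

k ≈ 0.797, β ≈ 0.00173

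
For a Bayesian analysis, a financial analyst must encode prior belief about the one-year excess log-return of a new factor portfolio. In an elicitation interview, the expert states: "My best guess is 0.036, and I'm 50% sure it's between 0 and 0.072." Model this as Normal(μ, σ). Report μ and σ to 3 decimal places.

μ = 0.036, σ = 0.053

A symmetric 50% interval runs μ ± z·σ with z = 0.6745.
Half-width = 0.036, so σ = 0.036/0.6745 = 0.053.
μ is the stated best guess, 0.036.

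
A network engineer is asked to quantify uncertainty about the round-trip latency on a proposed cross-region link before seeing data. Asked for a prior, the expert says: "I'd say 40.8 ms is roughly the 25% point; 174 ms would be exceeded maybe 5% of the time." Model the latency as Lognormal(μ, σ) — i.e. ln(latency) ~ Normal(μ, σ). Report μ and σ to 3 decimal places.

If T ~ Lognormal(μ,σ) then ln T ~ Normal(μ,σ), so the p-quantile of ln T is μ + z_p·σ.
ln(40.8) = 3.709 and ln(174) = 5.159; z_{0.25} = -0.6745, z_{0.95} = 1.645.
σ = (5.159 − 3.709)/(1.645 − (-0.6745)) = 0.625.
μ = 3.709 − (-0.6745)·0.625 = 4.130.

μ ≈ 4.130, σ ≈ 0.625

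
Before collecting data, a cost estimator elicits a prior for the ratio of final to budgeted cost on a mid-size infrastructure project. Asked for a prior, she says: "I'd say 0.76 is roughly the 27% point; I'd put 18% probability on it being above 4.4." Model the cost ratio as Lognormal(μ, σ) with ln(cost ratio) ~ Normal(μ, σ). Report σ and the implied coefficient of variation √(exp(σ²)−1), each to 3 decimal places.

σ ≈ 1.149, CV ≈ 1.657

If T ~ Lognormal(μ,σ) then ln T ~ Normal(μ,σ), so the p-quantile of ln T is μ + z_p·σ.
ln(0.76) = -0.2744 and ln(4.4) = 1.482; z_{0.27} = -0.6128, z_{0.82} = 0.9154.
σ = (1.482 − -0.2744)/(0.9154 − (-0.6128)) = 1.149.
μ = -0.2744 − (-0.6128)·1.149 = 0.430.
CV = √(exp(σ²)−1) = √(exp(1.3204)−1) = 1.657.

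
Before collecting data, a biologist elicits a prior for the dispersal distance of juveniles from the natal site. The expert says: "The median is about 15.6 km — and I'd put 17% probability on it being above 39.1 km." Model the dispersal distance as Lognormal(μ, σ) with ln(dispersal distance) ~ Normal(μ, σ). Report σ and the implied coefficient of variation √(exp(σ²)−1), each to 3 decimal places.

σ ≈ 0.963, CV ≈ 1.236

If T ~ Lognormal(μ,σ) then ln T ~ Normal(μ,σ), so the p-quantile of ln T is μ + z_p·σ.
ln(15.6) = 2.747 and ln(39.1) = 3.666; z_{0.5} = 0, z_{0.83} = 0.9542.
σ = (3.666 − 2.747)/(0.9542 − (0)) = 0.963.
μ = 2.747 − (0)·0.963 = 2.747.
CV = √(exp(σ²)−1) = √(exp(0.9273)−1) = 1.236.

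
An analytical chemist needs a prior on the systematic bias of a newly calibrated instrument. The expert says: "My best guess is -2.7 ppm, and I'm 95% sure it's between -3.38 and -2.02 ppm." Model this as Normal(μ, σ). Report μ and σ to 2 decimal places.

A symmetric 95% interval runs μ ± z·σ with z = 1.96.
Half-width = 0.68, so σ = 0.68/1.96 = 0.35.
μ is the stated best guess, -2.70.

μ = -2.70, σ = 0.35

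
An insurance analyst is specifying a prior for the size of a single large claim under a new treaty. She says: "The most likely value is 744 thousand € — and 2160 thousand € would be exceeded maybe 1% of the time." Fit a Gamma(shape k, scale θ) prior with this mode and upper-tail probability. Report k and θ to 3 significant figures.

k ≈ 4.99, θ ≈ 186

Gamma(k,θ) with k>1 has mode (k−1)θ, so θ = 744/(k−1).
Need P(X < 2160) = 0.99 with θ tied to k this way. Start at k = 2, θ = 744: P(X<2160) ≈ 0.786.
Too low — raise k to concentrate. Iterating converges to k ≈ 4.99.
Then θ = 744/(4.99−1) ≈ 186.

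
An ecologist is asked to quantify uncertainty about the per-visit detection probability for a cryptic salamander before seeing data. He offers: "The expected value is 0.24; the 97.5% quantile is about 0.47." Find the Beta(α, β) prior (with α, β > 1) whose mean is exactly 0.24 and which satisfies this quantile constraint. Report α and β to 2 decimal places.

With mean 0.24 fixed, write α = 0.24s, β = 0.76s where s = α+β.
Need P(θ < 0.47) = 0.975 under Beta(0.24s, 0.76s). Normal approximation: (q−m)/√(m(1−m)/s) ≈ z_{0.975} = 1.96, so s ≈ 0.24·0.76·(1.96)²/(0.47−0.24)² = 13.2.
At s = 13.2: P(θ<0.47) ≈ 0.964. Adjusting to match 0.975 gives s ≈ 15.89.
So α = 0.24·15.89 ≈ 3.81, β = 0.76·15.89 ≈ 12.07.

α ≈ 3.81, β ≈ 12.07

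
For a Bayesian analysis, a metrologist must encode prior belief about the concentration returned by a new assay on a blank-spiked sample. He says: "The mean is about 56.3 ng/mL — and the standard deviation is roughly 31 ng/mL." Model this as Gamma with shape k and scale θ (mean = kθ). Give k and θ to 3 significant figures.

k ≈ 3.3, θ ≈ 17.1

For Gamma(k, scale θ): mean = kθ, variance = kθ², so CV = 1/√k.
CV = SD/mean = 31/56.3 = 0.5506, hence k = 1/CV² = 3.3.
Then θ = mean/k = 56.3/3.3 = 17.1.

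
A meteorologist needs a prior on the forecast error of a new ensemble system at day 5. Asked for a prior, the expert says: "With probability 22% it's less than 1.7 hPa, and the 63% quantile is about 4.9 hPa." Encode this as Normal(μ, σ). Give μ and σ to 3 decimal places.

μ = 3.938, σ = 2.898

The p-quantile of Normal(μ,σ) is μ + z_p·σ, with z_{0.22} = -0.7722 and z_{0.63} = 0.3319.
Eliminate σ: μ = (z₂·x₁ − z₁·x₂)/(z₂ − z₁) = (0.3319·1.7 − (-0.7722)·4.9)/1.104 = 3.938.
Then σ = (x₂ − x₁)/(z₂ − z₁) = (4.9 − 1.7)/1.104 = 2.898.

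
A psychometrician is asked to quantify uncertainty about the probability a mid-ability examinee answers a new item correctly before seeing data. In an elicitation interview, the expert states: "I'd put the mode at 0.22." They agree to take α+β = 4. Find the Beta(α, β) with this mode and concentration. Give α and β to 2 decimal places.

For α,β > 1 the Beta mode is (α−1)/(α+β−2). With α+β = 4, the mode is (α−1)/2.
Set (α−1)/2 = 0.22 → α = 1 + 0.22·2 = 1.44.
β = 4 − α = 2.56.

α = 1.44, β = 2.56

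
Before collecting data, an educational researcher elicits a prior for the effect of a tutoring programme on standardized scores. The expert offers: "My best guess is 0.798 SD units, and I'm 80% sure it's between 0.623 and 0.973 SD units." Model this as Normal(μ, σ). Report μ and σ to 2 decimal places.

μ = 0.80, σ = 0.14

A symmetric 80% interval runs μ ± z·σ with z = 1.282.
Half-width = 0.175, so σ = 0.175/1.282 = 0.14.
μ is the stated best guess, 0.80.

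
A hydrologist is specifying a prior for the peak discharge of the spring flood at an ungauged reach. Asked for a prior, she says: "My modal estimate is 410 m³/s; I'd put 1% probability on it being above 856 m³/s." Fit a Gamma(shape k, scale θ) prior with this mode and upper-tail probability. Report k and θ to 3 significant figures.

k ≈ 9.99, θ ≈ 45.6

Gamma(k,θ) with k>1 has mode (k−1)θ, so θ = 410/(k−1).
Need P(X < 856) = 0.99 with θ tied to k this way. Start at k = 2, θ = 410: P(X<856) ≈ 0.617.
Too low — raise k to concentrate. Iterating converges to k ≈ 9.99.
Then θ = 410/(9.99−1) ≈ 45.6.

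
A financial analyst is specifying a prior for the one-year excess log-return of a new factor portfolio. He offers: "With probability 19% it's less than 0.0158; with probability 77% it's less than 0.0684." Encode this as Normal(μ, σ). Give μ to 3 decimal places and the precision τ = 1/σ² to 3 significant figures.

μ = 0.044, τ = 945

The p-quantile of Normal(μ,σ) is μ + z_p·σ, with z_{0.19} = -0.8779 and z_{0.77} = 0.7388.
Eliminate σ: μ = (z₂·x₁ − z₁·x₂)/(z₂ − z₁) = (0.7388·0.0158 − (-0.8779)·0.0684)/1.617 = 0.044.
Then σ = (x₂ − x₁)/(z₂ − z₁) = (0.0684 − 0.0158)/1.617 = 0.033.
Precision τ = 1/σ² = 1/0.03253² = 945.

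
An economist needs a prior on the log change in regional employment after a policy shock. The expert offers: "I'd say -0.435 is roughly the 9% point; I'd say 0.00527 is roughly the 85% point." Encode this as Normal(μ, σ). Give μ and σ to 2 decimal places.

μ = -0.19, σ = 0.19

The p-quantile of Normal(μ,σ) is μ + z_p·σ, with z_{0.09} = -1.341 and z_{0.85} = 1.036.
Eliminate σ: μ = (z₂·x₁ − z₁·x₂)/(z₂ − z₁) = (1.036·-0.435 − (-1.341)·0.00527)/2.377 = -0.19.
Then σ = (x₂ − x₁)/(z₂ − z₁) = (0.00527 − -0.435)/2.377 = 0.19.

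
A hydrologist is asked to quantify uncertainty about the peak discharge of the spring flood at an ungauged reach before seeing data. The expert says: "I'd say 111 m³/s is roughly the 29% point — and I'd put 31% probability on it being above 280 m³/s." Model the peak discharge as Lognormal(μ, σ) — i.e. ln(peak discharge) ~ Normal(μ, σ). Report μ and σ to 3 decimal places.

If T ~ Lognormal(μ,σ) then ln T ~ Normal(μ,σ), so the p-quantile of ln T is μ + z_p·σ.
ln(111) = 4.71 and ln(280) = 5.635; z_{0.29} = -0.5534, z_{0.69} = 0.4959.
σ = (5.635 − 4.71)/(0.4959 − (-0.5534)) = 0.882.
μ = 4.71 − (-0.5534)·0.882 = 5.198.

μ ≈ 5.198, σ ≈ 0.882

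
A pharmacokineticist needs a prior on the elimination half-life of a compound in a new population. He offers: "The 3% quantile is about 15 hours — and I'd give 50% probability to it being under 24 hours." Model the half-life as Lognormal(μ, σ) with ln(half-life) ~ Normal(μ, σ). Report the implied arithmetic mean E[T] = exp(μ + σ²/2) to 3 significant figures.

If T ~ Lognormal(μ,σ) then ln T ~ Normal(μ,σ), so the p-quantile of ln T is μ + z_p·σ.
ln(15) = 2.708 and ln(24) = 3.178; z_{0.03} = -1.881, z_{0.5} = 0.
σ = (3.178 − 2.708)/(0 − (-1.881)) = 0.250.
μ = 2.708 − (-1.881)·0.250 = 3.178.
E[T] = exp(μ + σ²/2) = exp(3.178 + 0.0312) = 24.8 hours.

E[T] ≈ 24.8 hours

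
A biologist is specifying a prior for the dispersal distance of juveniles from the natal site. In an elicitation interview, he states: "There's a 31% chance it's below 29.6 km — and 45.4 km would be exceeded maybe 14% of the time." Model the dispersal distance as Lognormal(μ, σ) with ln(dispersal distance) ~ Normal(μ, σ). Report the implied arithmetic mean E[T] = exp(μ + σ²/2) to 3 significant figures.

If T ~ Lognormal(μ,σ) then ln T ~ Normal(μ,σ), so the p-quantile of ln T is μ + z_p·σ.
ln(29.6) = 3.388 and ln(45.4) = 3.816; z_{0.31} = -0.4959, z_{0.86} = 1.08.
σ = (3.816 − 3.388)/(1.08 − (-0.4959)) = 0.271.
μ = 3.388 − (-0.4959)·0.271 = 3.522.
E[T] = exp(μ + σ²/2) = exp(3.522 + 0.0368) = 35.1 km.

E[T] ≈ 35.1 km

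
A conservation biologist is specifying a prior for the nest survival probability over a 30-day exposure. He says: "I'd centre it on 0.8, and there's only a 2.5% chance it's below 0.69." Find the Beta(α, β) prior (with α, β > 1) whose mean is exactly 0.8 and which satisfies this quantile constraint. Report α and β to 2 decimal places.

With mean 0.8 fixed, write α = 0.8s, β = 0.2s where s = α+β.
Need P(θ < 0.69) = 0.025 under Beta(0.8s, 0.2s). Normal approximation: (q−m)/√(m(1−m)/s) ≈ z_{0.025} = -1.96, so s ≈ 0.8·0.2·(-1.96)²/(0.69−0.8)² = 50.8.
At s = 50.8: P(θ<0.69) ≈ 0.034. Adjusting to match 0.025 gives s ≈ 59.13.
So α = 0.8·59.13 ≈ 47.30, β = 0.2·59.13 ≈ 11.83.

α ≈ 47.30, β ≈ 11.83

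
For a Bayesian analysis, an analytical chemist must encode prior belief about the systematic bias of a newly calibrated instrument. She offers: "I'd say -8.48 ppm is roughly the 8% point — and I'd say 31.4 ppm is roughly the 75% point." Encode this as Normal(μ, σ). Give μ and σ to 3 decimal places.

μ = 18.465, σ = 19.177

For Normal(μ,σ), the p-quantile is μ + z_p·σ. Here z_{0.08} = -1.405, z_{0.75} = 0.6745.
So -8.48 = μ − 1.405σ and 31.4 = μ + 0.6745σ.
Subtracting: σ = (31.4 − -8.48)/(0.6745 − (-1.405)) = 19.177.
Then μ = -8.48 − (-1.405)·19.177 = 18.465.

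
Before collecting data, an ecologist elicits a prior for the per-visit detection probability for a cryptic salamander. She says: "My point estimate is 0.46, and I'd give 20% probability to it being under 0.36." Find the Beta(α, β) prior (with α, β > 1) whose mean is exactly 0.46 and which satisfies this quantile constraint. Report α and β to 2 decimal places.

α ≈ 8.22, β ≈ 9.65

With mean 0.46 fixed, write α = 0.46s, β = 0.54s where s = α+β.
Need P(θ < 0.36) = 0.2 under Beta(0.46s, 0.54s). Normal approximation: (q−m)/√(m(1−m)/s) ≈ z_{0.2} = -0.842, so s ≈ 0.46·0.54·(-0.842)²/(0.36−0.46)² = 17.6.
At s = 17.6: P(θ<0.36) ≈ 0.202. Adjusting to match 0.2 gives s ≈ 17.86.
So α = 0.46·17.86 ≈ 8.22, β = 0.54·17.86 ≈ 9.65.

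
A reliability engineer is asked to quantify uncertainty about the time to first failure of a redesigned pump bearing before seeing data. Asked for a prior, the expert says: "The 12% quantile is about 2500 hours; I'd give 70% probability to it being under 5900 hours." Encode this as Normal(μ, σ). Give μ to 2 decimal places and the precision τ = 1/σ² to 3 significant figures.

The p-quantile of Normal(μ,σ) is μ + z_p·σ, with z_{0.12} = -1.175 and z_{0.7} = 0.5244.
Eliminate σ: μ = (z₂·x₁ − z₁·x₂)/(z₂ − z₁) = (0.5244·2500 − (-1.175)·5900)/1.699 = 4850.82.
Then σ = (x₂ − x₁)/(z₂ − z₁) = (5900 − 2500)/1.699 = 2000.72.
Precision τ = 1/σ² = 1/2001² = 2.5e-07.

μ = 4850.82, τ = 2.5e-07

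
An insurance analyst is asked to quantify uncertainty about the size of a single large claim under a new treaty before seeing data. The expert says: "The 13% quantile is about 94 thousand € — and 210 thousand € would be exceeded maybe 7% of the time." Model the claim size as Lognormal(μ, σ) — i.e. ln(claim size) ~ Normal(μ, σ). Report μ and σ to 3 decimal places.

If T ~ Lognormal(μ,σ) then ln T ~ Normal(μ,σ), so the p-quantile of ln T is μ + z_p·σ.
ln(94) = 4.543 and ln(210) = 5.347; z_{0.13} = -1.126, z_{0.93} = 1.476.
σ = (5.347 − 4.543)/(1.476 − (-1.126)) = 0.309.
μ = 4.543 − (-1.126)·0.309 = 4.891.

μ ≈ 4.891, σ ≈ 0.309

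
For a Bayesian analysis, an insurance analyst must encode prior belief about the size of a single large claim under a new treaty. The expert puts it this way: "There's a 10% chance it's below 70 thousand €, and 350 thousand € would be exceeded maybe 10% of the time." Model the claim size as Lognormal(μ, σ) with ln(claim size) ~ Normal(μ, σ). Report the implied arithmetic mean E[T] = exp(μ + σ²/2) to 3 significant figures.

If T ~ Lognormal(μ,σ) then ln T ~ Normal(μ,σ), so the p-quantile of ln T is μ + z_p·σ.
ln(70) = 4.248 and ln(350) = 5.858; z_{0.1} = -1.282, z_{0.9} = 1.282.
σ = (5.858 − 4.248)/(1.282 − (-1.282)) = 0.628.
μ = 4.248 − (-1.282)·0.628 = 5.053.
E[T] = exp(μ + σ²/2) = exp(5.053 + 0.1971) = 191 thousand €.

E[T] ≈ 191 thousand €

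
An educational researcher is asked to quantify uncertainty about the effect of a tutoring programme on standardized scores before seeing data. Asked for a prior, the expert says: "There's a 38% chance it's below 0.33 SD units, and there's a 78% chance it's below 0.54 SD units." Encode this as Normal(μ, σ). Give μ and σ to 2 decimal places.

The p-quantile of Normal(μ,σ) is μ + z_p·σ, with z_{0.38} = -0.3055 and z_{0.78} = 0.7722.
Eliminate σ: μ = (z₂·x₁ − z₁·x₂)/(z₂ − z₁) = (0.7722·0.33 − (-0.3055)·0.54)/1.078 = 0.39.
Then σ = (x₂ − x₁)/(z₂ − z₁) = (0.54 − 0.33)/1.078 = 0.19.

μ = 0.39, σ = 0.19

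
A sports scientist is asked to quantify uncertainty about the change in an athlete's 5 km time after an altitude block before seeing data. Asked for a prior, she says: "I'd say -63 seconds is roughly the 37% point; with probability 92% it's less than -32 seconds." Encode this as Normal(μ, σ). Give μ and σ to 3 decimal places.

μ = -57.077, σ = 17.848

The p-quantile of Normal(μ,σ) is μ + z_p·σ, with z_{0.37} = -0.3319 and z_{0.92} = 1.405.
Eliminate σ: μ = (z₂·x₁ − z₁·x₂)/(z₂ − z₁) = (1.405·-63 − (-0.3319)·-32)/1.737 = -57.077.
Then σ = (x₂ − x₁)/(z₂ − z₁) = (-32 − -63)/1.737 = 17.848.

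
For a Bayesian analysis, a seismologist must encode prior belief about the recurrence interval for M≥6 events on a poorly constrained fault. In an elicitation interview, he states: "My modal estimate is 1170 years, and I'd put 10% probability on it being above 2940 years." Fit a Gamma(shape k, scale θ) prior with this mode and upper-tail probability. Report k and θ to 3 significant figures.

Gamma(k,θ) with k>1 has mode (k−1)θ, so θ = 1170/(k−1).
Need P(X < 2940) = 0.9 with θ tied to k this way. Start at k = 2, θ = 1170: P(X<2940) ≈ 0.715.
Too low — raise k to concentrate. Iterating converges to k ≈ 3.26.
Then θ = 1170/(3.26−1) ≈ 517.

k ≈ 3.26, θ ≈ 517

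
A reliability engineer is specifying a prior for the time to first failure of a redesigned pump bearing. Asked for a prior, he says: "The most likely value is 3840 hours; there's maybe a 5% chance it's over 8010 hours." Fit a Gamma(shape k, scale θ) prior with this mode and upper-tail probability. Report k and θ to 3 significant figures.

k ≈ 6.11, θ ≈ 751

Gamma(k,θ) with k>1 has mode (k−1)θ, so θ = 3840/(k−1).
Need P(X < 8010) = 0.95 with θ tied to k this way. Start at k = 2, θ = 3840: P(X<8010) ≈ 0.617.
Too low — raise k to concentrate. Iterating converges to k ≈ 6.11.
Then θ = 3840/(6.11−1) ≈ 751.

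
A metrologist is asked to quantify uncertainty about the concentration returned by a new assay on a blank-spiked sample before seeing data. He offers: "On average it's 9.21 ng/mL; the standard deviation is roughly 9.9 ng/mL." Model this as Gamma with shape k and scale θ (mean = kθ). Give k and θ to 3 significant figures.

k ≈ 0.865, θ ≈ 10.6

For Gamma(k, scale θ): mean = kθ, variance = kθ², so CV = 1/√k.
CV = SD/mean = 9.9/9.21 = 1.075, hence k = 1/CV² = 0.865.
Then θ = mean/k = 9.21/0.865 = 10.6.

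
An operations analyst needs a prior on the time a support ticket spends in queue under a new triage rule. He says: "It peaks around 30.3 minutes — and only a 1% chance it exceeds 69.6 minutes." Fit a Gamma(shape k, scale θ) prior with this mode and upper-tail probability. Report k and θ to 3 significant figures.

Gamma(k,θ) with k>1 has mode (k−1)θ, so θ = 30.3/(k−1).
Need P(X < 69.6) = 0.99 with θ tied to k this way. Start at k = 2, θ = 30.3: P(X<69.6) ≈ 0.668.
Too low — raise k to concentrate. Iterating converges to k ≈ 7.91.
Then θ = 30.3/(7.91−1) ≈ 4.38.

k ≈ 7.91, θ ≈ 4.38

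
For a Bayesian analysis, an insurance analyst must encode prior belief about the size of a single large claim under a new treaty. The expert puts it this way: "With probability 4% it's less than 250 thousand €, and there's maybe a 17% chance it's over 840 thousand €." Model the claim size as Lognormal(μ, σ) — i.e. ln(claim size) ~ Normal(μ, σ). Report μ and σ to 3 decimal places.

If T ~ Lognormal(μ,σ) then ln T ~ Normal(μ,σ), so the p-quantile of ln T is μ + z_p·σ.
ln(250) = 5.521 and ln(840) = 6.733; z_{0.04} = -1.751, z_{0.83} = 0.9542.
σ = (6.733 − 5.521)/(0.9542 − (-1.751)) = 0.448.
μ = 5.521 − (-1.751)·0.448 = 6.306.

μ ≈ 6.306, σ ≈ 0.448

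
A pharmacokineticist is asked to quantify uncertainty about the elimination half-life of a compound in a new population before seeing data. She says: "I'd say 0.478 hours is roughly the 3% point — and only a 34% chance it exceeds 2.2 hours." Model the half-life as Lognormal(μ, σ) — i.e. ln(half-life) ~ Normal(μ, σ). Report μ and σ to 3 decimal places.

If T ~ Lognormal(μ,σ) then ln T ~ Normal(μ,σ), so the p-quantile of ln T is μ + z_p·σ.
ln(0.478) = -0.7381 and ln(2.2) = 0.7885; z_{0.03} = -1.881, z_{0.66} = 0.4125.
σ = (0.7885 − -0.7381)/(0.4125 − (-1.881)) = 0.666.
μ = -0.7381 − (-1.881)·0.666 = 0.514.

μ ≈ 0.514, σ ≈ 0.666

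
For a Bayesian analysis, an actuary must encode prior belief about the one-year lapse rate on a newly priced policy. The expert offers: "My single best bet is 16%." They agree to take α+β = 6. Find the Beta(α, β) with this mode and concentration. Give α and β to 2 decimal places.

α = 1.64, β = 4.36

For α,β > 1 the Beta mode is (α−1)/(α+β−2). With α+β = 6, the mode is (α−1)/4.
Set (α−1)/4 = 0.16 → α = 1 + 0.16·4 = 1.64.
β = 6 − α = 4.36.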